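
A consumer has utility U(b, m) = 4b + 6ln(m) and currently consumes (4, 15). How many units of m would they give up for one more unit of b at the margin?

MU_b = 4, MU_m = 6/m.
MRS = 4 ÷ (6/m).
At (4, 15): MRS = 10.
That is, one extra unit of b is worth 10 units of m at the margin.

MRS = 10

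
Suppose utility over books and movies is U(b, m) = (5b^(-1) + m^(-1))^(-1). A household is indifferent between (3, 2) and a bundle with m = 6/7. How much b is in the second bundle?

b = 5

U depends on (b, m) only through S = 5b^(-1) + m^(-1), so equal utility means equal S. At (3, 2): S = 13/6.
With m = 6/7: (6/7)^(-1) = 7/6, so 5b^(-1) = 13/6 − 7/6 = 1, i.e. b^(-1) = 0.2.
Hence b = 1/0.2 = 5.
Check: U(5, 6/7) = 0.4615.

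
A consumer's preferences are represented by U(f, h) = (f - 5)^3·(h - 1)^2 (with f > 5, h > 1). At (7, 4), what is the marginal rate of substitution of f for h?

MRS = 2.25

MU_f = 3·(f−5)^2·(h−1)^2, MU_h = 2·(f−5)^3·(h−1).
MRS = (3/2)·(h−1)/(f−5).
At (7, 4): MRS = 2.25.
That is, one extra unit of f is worth 2.25 units of h at the margin.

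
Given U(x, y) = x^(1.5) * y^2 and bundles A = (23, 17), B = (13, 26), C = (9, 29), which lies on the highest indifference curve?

Bundle A

Evaluate utility at each bundle:
U(A) = 31877.892.
U(B) = 31685.585.
U(C) = 22707.000.
Highest utility is A, so A ≻ B ≻ C.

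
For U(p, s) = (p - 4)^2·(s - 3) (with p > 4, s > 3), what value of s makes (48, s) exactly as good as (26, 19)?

s = 7

U(26, 19) = 7744.
Set U(48, s) = 7744 and solve.
With p = 48: (48 − 4)^2 = 1936, so (s − 3) = 7744/1936 = 4.
So s = 3 + 4 = 7.
Check: U(48, 7) = 7744.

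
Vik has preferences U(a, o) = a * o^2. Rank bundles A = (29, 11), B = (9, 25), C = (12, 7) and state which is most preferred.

Bundle B

Evaluate utility at each bundle:
U(A) = 3509.
U(B) = 5625.
U(C) = 588.
Highest utility is B, so B ≻ A ≻ C.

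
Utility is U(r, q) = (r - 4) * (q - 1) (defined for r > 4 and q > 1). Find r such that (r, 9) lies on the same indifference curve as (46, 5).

U(46, 5) = 168.
Set U(r, 9) = 168 and solve.
With q = 9: (9 − 1) = 8, so (r − 4) = 168/8 = 21.
So r = 4 + 21 = 25.
Check: U(25, 9) = 168.

r = 25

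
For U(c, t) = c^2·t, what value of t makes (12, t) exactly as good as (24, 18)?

t = 72

U(24, 18) = 10368.
Set U(12, t) = 10368 and solve.
With c = 12: 12^2 = 144, so t = 10368/144 = 72.
Check: U(12, 72) = 10368.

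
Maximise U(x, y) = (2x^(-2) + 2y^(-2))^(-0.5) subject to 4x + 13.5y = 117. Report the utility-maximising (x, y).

x* = 9, y* = 6

For CES with ρ = -2, MRS = (y/x)^3.
Tangency: set MRS = p_x/p_y = 4/13.5 = 8/27.
So (y/x)^3 = 8/27; taking the cube root, y/x = 2/3, i.e. y = (2/3)·x.
Substitute into the budget 4·x + 13.5·y = 117: 13·x = 117, so x* = 9 and y* = (2/3)·9 = 6.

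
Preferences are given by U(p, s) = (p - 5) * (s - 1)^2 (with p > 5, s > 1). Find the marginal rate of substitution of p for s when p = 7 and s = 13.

MRS = 3

MU_p = (s−1)^2, MU_s = 2·(p−5)·(s−1).
MRS = (1/2)·(s−1)/(p−5).
At (7, 13): MRS = 3.
So at (7, 13) the consumer would give up 3 units of s for one more unit of p.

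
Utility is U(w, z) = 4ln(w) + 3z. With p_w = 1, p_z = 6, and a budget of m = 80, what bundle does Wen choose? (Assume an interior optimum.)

w* = 8, z* = 12

MU_w = 4/w, MU_z = 3.
MRS = 4/w ÷ 3.
Tangency: set MRS = p_w/p_z = 1/6.
MRS depends only on w: (4/3)/w = 1/6 ⇒ w* = (4/3)/(1/6) = 8.
From the budget, 6·z = 80 − 1·8 = 72, so z* = 12.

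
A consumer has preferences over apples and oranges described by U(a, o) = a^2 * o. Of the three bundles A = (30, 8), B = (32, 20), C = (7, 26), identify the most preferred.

Bundle B

Evaluate utility at each bundle:
U(A) = 7200.
U(B) = 20480.
U(C) = 1274.
Highest utility is B, so B ≻ A ≻ C.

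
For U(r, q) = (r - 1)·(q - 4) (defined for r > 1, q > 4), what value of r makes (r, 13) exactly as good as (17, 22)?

r = 33

U(17, 22) = 288.
Set U(r, 13) = 288 and solve.
With q = 13: (13 − 4) = 9, so (r − 1) = 288/9 = 32.
So r = 1 + 32 = 33.
Check: U(33, 13) = 288.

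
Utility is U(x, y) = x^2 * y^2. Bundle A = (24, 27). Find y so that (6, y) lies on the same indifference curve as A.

U(24, 27) = 419904.
Set U(6, y) = 419904 and solve.
With x = 6: 6^2 = 36, so y^2 = 419904/36 = 11664; taking the square root, y = 108.
Check: U(6, 108) = 419904.

y = 108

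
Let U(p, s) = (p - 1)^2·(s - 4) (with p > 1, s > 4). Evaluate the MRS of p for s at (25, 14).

MU_p = 2·(p−1)·(s−4), MU_s = (p−1)^2.
MRS = (2/1)·(s−4)/(p−1).
At (25, 14): MRS = 5/6.
The indifference curve has slope −5/6 at this bundle.

MRS = 5/6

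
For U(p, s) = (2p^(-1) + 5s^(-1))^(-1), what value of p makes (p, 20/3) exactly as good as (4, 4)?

p = 2

U depends on (p, s) only through S = 2p^(-1) + 5s^(-1), so equal utility means equal S. At (4, 4): S = 1.75.
With s = 20/3: 5·(20/3)^(-1) = 0.75, so 2p^(-1) = 1.75 − 0.75 = 1, i.e. p^(-1) = 0.5.
Hence p = 1/0.5 = 2.
Check: U(2, 20/3) = 0.5714.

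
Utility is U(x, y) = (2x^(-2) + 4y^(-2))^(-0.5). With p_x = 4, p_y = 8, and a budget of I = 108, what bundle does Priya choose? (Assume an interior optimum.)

For CES with ρ = -2, MRS = (2/4)·(y/x)^3.
Tangency: set MRS = p_x/p_y = 4/8 = 0.5.
So (y/x)^3 = 1; taking the cube root, y/x = 1, i.e. y = x.
Substitute into the budget 4·x + 8·y = 108: 12·x = 108, so x* = 9 and y* = 9.

x* = 9, y* = 9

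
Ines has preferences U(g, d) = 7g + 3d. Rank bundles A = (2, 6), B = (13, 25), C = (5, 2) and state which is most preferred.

Bundle B

Evaluate utility at each bundle:
U(A) = 32.
U(B) = 166.
U(C) = 41.
Highest utility is B, so B ≻ C ≻ A.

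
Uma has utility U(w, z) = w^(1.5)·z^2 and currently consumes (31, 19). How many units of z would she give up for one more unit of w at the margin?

MU_w = 1.5·√w·z^2 and MU_z = 2·w^(1.5)·z.
MRS = MU_w/MU_z = (0.75)·z/w.
At (31, 19): MRS = 57/124.
So at (31, 19) the consumer would give up 57/124 units of z for one more unit of w.

MRS = 57/124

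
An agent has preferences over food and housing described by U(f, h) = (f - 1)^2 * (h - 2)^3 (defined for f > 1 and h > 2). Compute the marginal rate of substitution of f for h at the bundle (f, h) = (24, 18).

MRS = 32/69

MU_f = 2·(f−1)·(h−2)^3, MU_h = 3·(f−1)^2·(h−2)^2.
MRS = (2/3)·(h−2)/(f−1).
At (24, 18): MRS = 32/69.
So at (24, 18) the consumer would give up 32/69 units of h for one more unit of f.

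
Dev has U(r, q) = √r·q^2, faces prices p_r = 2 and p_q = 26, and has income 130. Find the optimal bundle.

r* = 13, q* = 4

MU_r = 0.5·r^(-0.5)·q^2 and MU_q = 2·√r·q.
MRS = MU_r/MU_q = (0.25)·q/r.
Tangency: set MRS = p_r/p_q = 2/26 = 1/13.
So (0.25)·q/r = 1/13, i.e. q = (4/13)·r.
Substitute into the budget 2·r + 26·q = 130: 10·r = 130, so r* = 13.
Then q* = (4/13)·13 = 4.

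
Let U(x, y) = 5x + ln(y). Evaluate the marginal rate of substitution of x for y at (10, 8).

MRS = 40

MU_x = 5, MU_y = 1/y.
MRS = 5 ÷ (1/y).
At (10, 8): MRS = 40.
That is, one extra unit of x is worth 40 units of y at the margin.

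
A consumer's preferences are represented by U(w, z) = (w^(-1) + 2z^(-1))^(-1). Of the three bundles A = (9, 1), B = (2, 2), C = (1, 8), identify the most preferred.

Evaluate utility at each bundle:
U(A) = 0.474.
U(B) = 0.667.
U(C) = 0.800.
Highest utility is C, so C ≻ B ≻ A.

Bundle C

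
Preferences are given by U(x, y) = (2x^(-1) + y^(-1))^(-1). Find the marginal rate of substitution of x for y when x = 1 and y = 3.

MRS = 18

For CES with ρ = -1, MRS = (2/1)·(y/x)^2.
At (1, 3): MRS = 18.
The indifference curve has slope −18 at this bundle.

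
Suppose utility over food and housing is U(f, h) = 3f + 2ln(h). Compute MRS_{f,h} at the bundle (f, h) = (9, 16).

MU_f = 3, MU_h = 2/h.
MRS = 3 ÷ (2/h).
At (9, 16): MRS = 24.
The indifference curve has slope −24 at this bundle.

MRS = 24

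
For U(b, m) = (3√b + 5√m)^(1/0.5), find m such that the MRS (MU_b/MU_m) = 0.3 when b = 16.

m = 4

For CES with ρ = 0.5, MRS = (3/5)·√(m/b).
Setting (3/5)·√(m/16) = 0.3 gives √(m/16) = 0.5, so m/16 = 0.25 and m = 4.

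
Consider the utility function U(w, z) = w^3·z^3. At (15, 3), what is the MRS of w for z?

MU_w = 3·w^2·z^3 and MU_z = 3·w^3·z^2.
MRS = MU_w/MU_z = z/w.
At (15, 3): MRS = 0.2.
That is, one extra unit of w is worth 0.2 units of z at the margin.

MRS = 0.2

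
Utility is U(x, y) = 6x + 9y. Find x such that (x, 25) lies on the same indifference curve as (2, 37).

x = 20

U(2, 37) = 345.
Set U(x, 25) = 345 and solve.
6x + 9·25 = 345 ⇒ 6x = 120 ⇒ x = 20.
Check: U(20, 25) = 345.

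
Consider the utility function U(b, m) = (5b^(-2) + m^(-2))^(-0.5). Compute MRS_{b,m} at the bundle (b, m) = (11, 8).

MRS = 2560/1331

For CES with ρ = -2, MRS = (5/1)·(m/b)^3.
At (11, 8): MRS = 2560/1331.
That is, one extra unit of b is worth 2560/1331 units of m at the margin.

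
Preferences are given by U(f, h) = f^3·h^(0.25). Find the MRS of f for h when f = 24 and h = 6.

MU_f = 3·f^2·h^(0.25) and MU_h = 0.25·f^3·h^(-0.75).
MRS = MU_f/MU_h = (12)·h/f.
At (24, 6): MRS = 3.
The indifference curve has slope −3 at this bundle.

MRS = 3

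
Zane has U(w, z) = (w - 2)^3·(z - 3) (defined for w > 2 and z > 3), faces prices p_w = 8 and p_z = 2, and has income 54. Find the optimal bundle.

MU_w = 3·(w−2)^2·(z−3), MU_z = (w−2)^3.
MRS = (3/1)·(z−3)/(w−2).
Tangency: set MRS = p_w/p_z = 8/2 = 4.
So (3/1)·(z − 3)/(w − 2) = 4, i.e. (z − 3) = (4/3)·(w − 2).
Rewrite the budget in excess-of-subsistence terms: 8·(w − 2) + 2·(z − 3) = 54 − 8·2 − 2·3 = 32.
Substituting, (32/3)·(w − 2) = 32, so w − 2 = 3 and w* = 5.
Then z − 3 = (4/3)·3 = 4, so z* = 7.

w* = 5, z* = 7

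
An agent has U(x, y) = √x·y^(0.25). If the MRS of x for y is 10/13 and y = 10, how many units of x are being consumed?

MU_x = 0.5·x^(-0.5)·y^(0.25) and MU_y = 0.25·√x·y^(-0.75).
MRS = MU_x/MU_y = (2)·y/x.
Substitute y = 10: MRS = 20/x. Setting 20/x = 10/13 gives x = 20/(10/13) = 26.

x = 26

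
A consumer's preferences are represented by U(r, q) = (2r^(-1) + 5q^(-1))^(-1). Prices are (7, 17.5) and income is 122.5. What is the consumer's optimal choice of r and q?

For CES with ρ = -1, MRS = (2/5)·(q/r)^2.
Tangency: set MRS = p_r/p_q = 7/17.5 = 0.4.
So (q/r)^2 = 1; taking the square root, q/r = 1, i.e. q = r.
Substitute into the budget 7·r + 17.5·q = 122.5: 24.5·r = 122.5, so r* = 5 and q* = 5.

r* = 5, q* = 5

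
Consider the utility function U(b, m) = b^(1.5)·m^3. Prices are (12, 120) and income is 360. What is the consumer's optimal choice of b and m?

b* = 10, m* = 2

MU_b = 1.5·√b·m^3 and MU_m = 3·b^(1.5)·m^2.
MRS = MU_b/MU_m = (0.5)·m/b.
Tangency: set MRS = p_b/p_m = 12/120 = 0.1.
So (0.5)·m/b = 0.1, i.e. m = 0.2·b.
Substitute into the budget 12·b + 120·m = 360: 36·b = 360, so b* = 10.
Then m* = 0.2·10 = 2.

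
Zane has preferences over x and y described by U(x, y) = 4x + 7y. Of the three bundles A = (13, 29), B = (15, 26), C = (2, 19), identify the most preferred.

Evaluate utility at each bundle:
U(A) = 255.
U(B) = 242.
U(C) = 141.
Highest utility is A, so A ≻ B ≻ C.

Bundle A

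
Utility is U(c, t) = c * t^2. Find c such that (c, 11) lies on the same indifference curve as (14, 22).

U(14, 22) = 6776.
Set U(c, 11) = 6776 and solve.
With t = 11: 11^2 = 121, so c = 6776/121 = 56.
Check: U(56, 11) = 6776.

c = 56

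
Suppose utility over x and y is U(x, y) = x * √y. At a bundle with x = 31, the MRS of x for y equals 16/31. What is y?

MU_x = √y and MU_y = 0.5·x·y^(-0.5).
MRS = MU_x/MU_y = (2)·y/x.
Substitute x = 31: MRS = y/15.5. Setting y/15.5 = 16/31 gives y = (16/31)·15.5 = 8.

y = 8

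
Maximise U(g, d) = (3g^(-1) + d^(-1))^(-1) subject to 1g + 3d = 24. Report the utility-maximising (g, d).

g* = 12, d* = 4

For CES with ρ = -1, MRS = (3/1)·(d/g)^2.
Tangency: set MRS = p_g/p_d = 1/3.
So (d/g)^2 = 1/9; taking the square root, d/g = 1/3, i.e. d = (1/3)·g.
Substitute into the budget 1·g + 3·d = 24: 2·g = 24, so g* = 12 and d* = (1/3)·12 = 4.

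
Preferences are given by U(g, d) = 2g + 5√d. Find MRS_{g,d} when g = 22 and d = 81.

MU_g = 2, MU_d = 5/(2√d).
MRS = 2 ÷ (5/(2√d)).
At (22, 81): MRS = 7.2.
The indifference curve has slope −7.2 at this bundle.

MRS = 7.2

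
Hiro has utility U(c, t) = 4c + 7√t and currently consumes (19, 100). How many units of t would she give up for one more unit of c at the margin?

MU_c = 4, MU_t = 7/(2√t).
MRS = 4 ÷ (7/(2√t)).
At (19, 100): MRS = 80/7.
That is, one extra unit of c is worth 80/7 units of t at the margin.

MRS = 80/7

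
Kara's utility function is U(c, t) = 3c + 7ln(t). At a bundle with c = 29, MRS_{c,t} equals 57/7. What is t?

t = 19

MU_c = 3, MU_t = 7/t.
MRS = 3 ÷ (7/t).
MRS depends only on t: (3/7)·t = 57/7 ⇒ t = (57/7)/(3/7) = 19.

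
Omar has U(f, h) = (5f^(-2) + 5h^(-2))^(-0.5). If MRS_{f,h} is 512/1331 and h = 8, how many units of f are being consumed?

f = 11

For CES with ρ = -2, MRS = (h/f)^3.
Setting (8/f)^3 = 512/1331 gives 8/f = 8/11 and f = 11.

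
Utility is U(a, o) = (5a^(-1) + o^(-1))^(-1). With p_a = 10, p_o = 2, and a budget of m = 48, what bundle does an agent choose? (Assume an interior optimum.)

For CES with ρ = -1, MRS = (5/1)·(o/a)^2.
Tangency: set MRS = p_a/p_o = 10/2 = 5.
So (o/a)^2 = 1; taking the square root, o/a = 1, i.e. o = a.
Substitute into the budget 10·a + 2·o = 48: 12·a = 48, so a* = 4 and o* = 4.

a* = 4, o* = 4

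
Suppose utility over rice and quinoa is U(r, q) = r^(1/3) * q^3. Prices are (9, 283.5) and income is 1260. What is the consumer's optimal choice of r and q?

MU_r = 1/3·r^(-2/3)·q^3 and MU_q = 3·r^(1/3)·q^2.
MRS = MU_r/MU_q = (1/9)·q/r.
Tangency: set MRS = p_r/p_q = 9/283.5 = 2/63.
So (1/9)·q/r = 2/63, i.e. q = (2/7)·r.
Substitute into the budget 9·r + 283.5·q = 1260: 90·r = 1260, so r* = 14.
Then q* = (2/7)·14 = 4.

r* = 14, q* = 4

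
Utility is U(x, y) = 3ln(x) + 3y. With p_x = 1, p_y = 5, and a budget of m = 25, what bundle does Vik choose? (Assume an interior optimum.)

x* = 5, y* = 4

MU_x = 3/x, MU_y = 3.
MRS = 3/x ÷ 3.
Tangency: set MRS = p_x/p_y = 1/5 = 0.2.
MRS depends only on x: 1/x = 0.2 ⇒ x* = 1/0.2 = 5.
From the budget, 5·y = 25 − 1·5 = 20, so y* = 4.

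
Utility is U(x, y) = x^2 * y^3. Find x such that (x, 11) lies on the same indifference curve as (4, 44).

U(4, 44) = 1362944.
Set U(x, 11) = 1362944 and solve.
With y = 11: 11^3 = 1331, so x^2 = 1362944/1331 = 1024; taking the square root, x = 32.
Check: U(32, 11) = 1362944.

x = 32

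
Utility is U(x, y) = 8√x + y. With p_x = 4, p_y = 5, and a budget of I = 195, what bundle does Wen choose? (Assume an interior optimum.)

MU_x = 8/(2√x), MU_y = 1.
MRS = 8/(2√x) ÷ 1.
Tangency: set MRS = p_x/p_y = 4/5 = 0.8.
MRS depends only on x: 4/√x = 0.8 ⇒ √x = 4/0.8 = 5 ⇒ x* = 25.
From the budget, 5·y = 195 − 4·25 = 95, so y* = 19.

x* = 25, y* = 19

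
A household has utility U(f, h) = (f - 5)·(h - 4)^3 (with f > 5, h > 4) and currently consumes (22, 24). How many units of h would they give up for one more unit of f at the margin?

MRS = 20/51

MU_f = (h−4)^3, MU_h = 3·(f−5)·(h−4)^2.
MRS = (1/3)·(h−4)/(f−5).
At (22, 24): MRS = 20/51.
So at (22, 24) the consumer would give up 20/51 units of h for one more unit of f.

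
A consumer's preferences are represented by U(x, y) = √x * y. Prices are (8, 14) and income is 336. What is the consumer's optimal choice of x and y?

x* = 14, y* = 16

MU_x = 0.5·x^(-0.5)·y and MU_y = √x.
MRS = MU_x/MU_y = (0.5)·y/x.
Tangency: set MRS = p_x/p_y = 8/14 = 4/7.
So (0.5)·y/x = 4/7, i.e. y = (8/7)·x.
Substitute into the budget 8·x + 14·y = 336: 24·x = 336, so x* = 14.
Then y* = (8/7)·14 = 16.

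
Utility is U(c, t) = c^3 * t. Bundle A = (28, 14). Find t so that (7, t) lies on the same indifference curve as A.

t = 896

U(28, 14) = 307328.
Set U(7, t) = 307328 and solve.
With c = 7: 7^3 = 343, so t = 307328/343 = 896.
Check: U(7, 896) = 307328.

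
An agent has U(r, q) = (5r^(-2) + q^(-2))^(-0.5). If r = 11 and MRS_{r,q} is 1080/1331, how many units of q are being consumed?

q = 6

For CES with ρ = -2, MRS = (5/1)·(q/r)^3.
Setting (5/1)·(q/11)^3 = 1080/1331 gives (q/11)^3 = 216/1331, so q/11 = 6/11 and q = 6.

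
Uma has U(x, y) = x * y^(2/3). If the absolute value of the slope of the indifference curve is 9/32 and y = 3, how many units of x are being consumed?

x = 16

MU_x = y^(2/3) and MU_y = 2/3·x·y^(-1/3).
MRS = MU_x/MU_y = (1.5)·y/x.
Substitute y = 3: MRS = 4.5/x. Setting 4.5/x = 9/32 gives x = 4.5/(9/32) = 16.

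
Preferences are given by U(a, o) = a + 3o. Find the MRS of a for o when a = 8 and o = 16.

MRS = 1/3

MU_a = 1, MU_o = 3, so MRS = 1/3 at every bundle.
At (8, 16): MRS = 1/3.
So at (8, 16) the consumer would give up 1/3 units of o for one more unit of a.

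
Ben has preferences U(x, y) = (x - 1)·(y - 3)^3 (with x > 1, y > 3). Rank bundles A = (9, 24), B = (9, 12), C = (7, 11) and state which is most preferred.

Bundle A

Evaluate utility at each bundle:
U(A) = 74088.
U(B) = 5832.
U(C) = 3072.
Highest utility is A, so A ≻ B ≻ C.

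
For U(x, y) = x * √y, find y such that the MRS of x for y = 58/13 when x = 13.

MU_x = √y and MU_y = 0.5·x·y^(-0.5).
MRS = MU_x/MU_y = (2)·y/x.
Substitute x = 13: MRS = y/6.5. Setting y/6.5 = 58/13 gives y = (58/13)·6.5 = 29.

y = 29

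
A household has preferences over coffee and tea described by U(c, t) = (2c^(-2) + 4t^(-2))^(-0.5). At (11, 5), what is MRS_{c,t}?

MRS = 125/2662

For CES with ρ = -2, MRS = (2/4)·(t/c)^3.
At (11, 5): MRS = 125/2662.
The indifference curve has slope −125/2662 at this bundle.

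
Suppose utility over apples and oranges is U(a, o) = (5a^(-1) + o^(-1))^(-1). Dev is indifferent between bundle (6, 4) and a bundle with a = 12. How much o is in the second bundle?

U depends on (a, o) only through S = 5a^(-1) + o^(-1), so equal utility means equal S. At (6, 4): S = 13/12.
With a = 12: 5·12^(-1) = 5/12, so o^(-1) = 13/12 − 5/12 = 2/3.
Hence o = 1/(2/3) = 1.5.
Check: U(12, 1.5) = 0.9231.

o = 1.5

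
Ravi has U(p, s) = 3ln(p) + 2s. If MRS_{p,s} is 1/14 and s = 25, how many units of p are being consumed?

MU_p = 3/p, MU_s = 2.
MRS = 3/p ÷ 2.
MRS depends only on p: 1.5/p = 1/14 ⇒ p = 1.5/(1/14) = 21.

p = 21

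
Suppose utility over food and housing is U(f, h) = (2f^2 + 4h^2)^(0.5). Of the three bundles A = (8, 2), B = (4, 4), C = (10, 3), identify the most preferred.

Bundle C

Evaluate utility at each bundle:
U(A) = 12.000.
U(B) = 9.798.
U(C) = 15.362.
Highest utility is C, so C ≻ A ≻ B.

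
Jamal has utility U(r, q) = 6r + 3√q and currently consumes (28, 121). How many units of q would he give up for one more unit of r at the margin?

MRS = 44

MU_r = 6, MU_q = 3/(2√q).
MRS = 6 ÷ (3/(2√q)).
At (28, 121): MRS = 44.
So at (28, 121) the consumer would give up 44 units of q for one more unit of r.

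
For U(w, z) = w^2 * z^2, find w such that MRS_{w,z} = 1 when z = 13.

w = 13

MU_w = 2·w·z^2 and MU_z = 2·w^2·z.
MRS = MU_w/MU_z = z/w.
Substitute z = 13: MRS = 13/w. Setting 13/w = 1 gives w = 13/1 = 13.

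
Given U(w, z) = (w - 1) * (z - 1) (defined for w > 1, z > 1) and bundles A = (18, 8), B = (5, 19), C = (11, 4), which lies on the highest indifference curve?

Bundle A

Evaluate utility at each bundle:
U(A) = 119.
U(B) = 72.
U(C) = 30.
Highest utility is A, so A ≻ B ≻ C.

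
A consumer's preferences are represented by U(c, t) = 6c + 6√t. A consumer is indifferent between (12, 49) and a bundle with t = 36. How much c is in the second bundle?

c = 13

U(12, 49) = 114.
Set U(c, 36) = 114 and solve.
With t = 36: √36 = 6, so 6c = 114 − 6·6 = 78 and c = 13.
Check: U(13, 36) = 114.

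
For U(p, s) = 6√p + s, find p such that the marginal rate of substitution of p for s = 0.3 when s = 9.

p = 100

MU_p = 6/(2√p), MU_s = 1.
MRS = 6/(2√p) ÷ 1.
MRS depends only on p: 3/√p = 0.3 ⇒ √p = 3/0.3 = 10 ⇒ p = 100.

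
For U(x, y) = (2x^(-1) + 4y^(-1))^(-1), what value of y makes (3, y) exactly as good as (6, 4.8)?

U depends on (x, y) only through S = 2x^(-1) + 4y^(-1), so equal utility means equal S. At (6, 4.8): S = 7/6.
With x = 3: 2·3^(-1) = 2/3, so 4y^(-1) = 7/6 − 2/3 = 0.5, i.e. y^(-1) = 0.125.
Hence y = 1/0.125 = 8.
Check: U(3, 8) = 0.8571.

y = 8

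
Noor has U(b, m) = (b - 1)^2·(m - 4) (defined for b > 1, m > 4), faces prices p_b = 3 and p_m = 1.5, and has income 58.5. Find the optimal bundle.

b* = 12, m* = 15

MU_b = 2·(b−1)·(m−4), MU_m = (b−1)^2.
MRS = (2/1)·(m−4)/(b−1).
Tangency: set MRS = p_b/p_m = 3/1.5 = 2.
So (2/1)·(m − 4)/(b − 1) = 2, i.e. (m − 4) = (b − 1).
Rewrite the budget in excess-of-subsistence terms: 3·(b − 1) + 1.5·(m − 4) = 58.5 − 3·1 − 1.5·4 = 49.5.
Substituting, 4.5·(b − 1) = 49.5, so b − 1 = 11 and b* = 12.
Then m − 4 = 11, so m* = 15.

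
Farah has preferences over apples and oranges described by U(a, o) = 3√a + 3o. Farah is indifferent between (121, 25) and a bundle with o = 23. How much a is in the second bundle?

U(121, 25) = 108.
Set U(a, 23) = 108 and solve.
With o = 23: 3√a = 108 − 3·23 = 39, so √a = 13 and a = 169.
Check: U(169, 23) = 108.

a = 169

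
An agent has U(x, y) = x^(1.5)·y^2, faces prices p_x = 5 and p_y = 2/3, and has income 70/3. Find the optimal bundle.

MU_x = 1.5·√x·y^2 and MU_y = 2·x^(1.5)·y.
MRS = MU_x/MU_y = (0.75)·y/x.
Tangency: set MRS = p_x/p_y = 5/(2/3) = 7.5.
So (0.75)·y/x = 7.5, i.e. y = 10·x.
Substitute into the budget 5·x + (2/3)·y = 70/3: (35/3)·x = 70/3, so x* = 2.
Then y* = 10·2 = 20.

x* = 2, y* = 20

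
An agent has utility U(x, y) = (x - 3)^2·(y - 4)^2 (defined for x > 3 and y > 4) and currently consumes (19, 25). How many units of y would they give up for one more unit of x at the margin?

MU_x = 2·(x−3)·(y−4)^2, MU_y = 2·(x−3)^2·(y−4).
MRS = (y−4)/(x−3).
At (19, 25): MRS = 21/16.
The indifference curve has slope −21/16 at this bundle.

MRS = 21/16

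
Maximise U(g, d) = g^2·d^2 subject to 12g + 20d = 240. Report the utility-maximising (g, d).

g* = 10, d* = 6

MU_g = 2·g·d^2 and MU_d = 2·g^2·d.
MRS = MU_g/MU_d = d/g.
Tangency: set MRS = p_g/p_d = 12/20 = 0.6.
So d/g = 0.6, i.e. d = 0.6·g.
Substitute into the budget 12·g + 20·d = 240: 24·g = 240, so g* = 10.
Then d* = 0.6·10 = 6.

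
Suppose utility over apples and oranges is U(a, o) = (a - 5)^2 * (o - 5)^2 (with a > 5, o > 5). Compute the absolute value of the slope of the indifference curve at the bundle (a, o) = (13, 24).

MRS = 2.375

MU_a = 2·(a−5)·(o−5)^2, MU_o = 2·(a−5)^2·(o−5).
MRS = (o−5)/(a−5).
At (13, 24): MRS = 2.375.
So at (13, 24) the consumer would give up 2.375 units of o for one more unit of a.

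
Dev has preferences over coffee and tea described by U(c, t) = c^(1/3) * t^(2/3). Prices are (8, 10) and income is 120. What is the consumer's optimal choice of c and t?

c* = 5, t* = 8

MU_c = 1/3·c^(-2/3)·t^(2/3) and MU_t = 2/3·c^(1/3)·t^(-1/3).
MRS = MU_c/MU_t = (0.5)·t/c.
Tangency: set MRS = p_c/p_t = 8/10 = 0.8.
So (0.5)·t/c = 0.8, i.e. t = 1.6·c.
Substitute into the budget 8·c + 10·t = 120: 24·c = 120, so c* = 5.
Then t* = 1.6·5 = 8.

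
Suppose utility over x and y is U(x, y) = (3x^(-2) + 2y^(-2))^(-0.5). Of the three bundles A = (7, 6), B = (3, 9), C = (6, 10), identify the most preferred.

Evaluate utility at each bundle:
U(A) = 2.926.
U(B) = 1.671.
U(C) = 3.111.
Highest utility is C, so C ≻ A ≻ B.

Bundle C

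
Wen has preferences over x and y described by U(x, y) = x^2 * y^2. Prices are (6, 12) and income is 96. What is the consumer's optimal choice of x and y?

x* = 8, y* = 4

MU_x = 2·x·y^2 and MU_y = 2·x^2·y.
MRS = MU_x/MU_y = y/x.
Tangency: set MRS = p_x/p_y = 6/12 = 0.5.
So y/x = 0.5, i.e. y = 0.5·x.
Substitute into the budget 6·x + 12·y = 96: 12·x = 96, so x* = 8.
Then y* = 0.5·8 = 4.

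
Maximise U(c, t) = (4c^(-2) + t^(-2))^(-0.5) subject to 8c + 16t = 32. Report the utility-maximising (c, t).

For CES with ρ = -2, MRS = (4/1)·(t/c)^3.
Tangency: set MRS = p_c/p_t = 8/16 = 0.5.
So (t/c)^3 = 0.125; taking the cube root, t/c = 0.5, i.e. t = 0.5·c.
Substitute into the budget 8·c + 16·t = 32: 16·c = 32, so c* = 2 and t* = 0.5·2 = 1.

c* = 2, t* = 1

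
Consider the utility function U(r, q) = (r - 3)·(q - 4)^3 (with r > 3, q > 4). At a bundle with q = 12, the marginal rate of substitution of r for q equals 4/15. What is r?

r = 13

MU_r = (q−4)^3, MU_q = 3·(r−3)·(q−4)^2.
MRS = (1/3)·(q−4)/(r−3).
Substitute q = 12: MRS = (8/3)/(r − 3). Setting this equal to 4/15 gives r − 3 = (8/3)/(4/15) = 10, so r = 13.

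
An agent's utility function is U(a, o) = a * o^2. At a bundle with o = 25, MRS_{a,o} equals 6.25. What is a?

a = 2

MU_a = o^2 and MU_o = 2·a·o.
MRS = MU_a/MU_o = (1/2)·o/a.
Substitute o = 25: MRS = 12.5/a. Setting 12.5/a = 6.25 gives a = 12.5/6.25 = 2.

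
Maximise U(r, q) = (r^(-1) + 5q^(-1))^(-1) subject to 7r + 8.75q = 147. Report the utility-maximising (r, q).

For CES with ρ = -1, MRS = (1/5)·(q/r)^2.
Tangency: set MRS = p_r/p_q = 7/8.75 = 0.8.
So (q/r)^2 = 4; taking the square root, q/r = 2, i.e. q = 2·r.
Substitute into the budget 7·r + 8.75·q = 147: 24.5·r = 147, so r* = 6 and q* = 2·6 = 12.

r* = 6, q* = 12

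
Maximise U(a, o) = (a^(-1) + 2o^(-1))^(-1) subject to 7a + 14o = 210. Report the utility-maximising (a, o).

For CES with ρ = -1, MRS = (1/2)·(o/a)^2.
Tangency: set MRS = p_a/p_o = 7/14 = 0.5.
So (o/a)^2 = 1; taking the square root, o/a = 1, i.e. o = a.
Substitute into the budget 7·a + 14·o = 210: 21·a = 210, so a* = 10 and o* = 10.

a* = 10, o* = 10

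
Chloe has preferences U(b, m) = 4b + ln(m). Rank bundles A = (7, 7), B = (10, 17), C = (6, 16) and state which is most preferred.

Bundle B

Evaluate utility at each bundle:
U(A) = 29.946.
U(B) = 42.833.
U(C) = 26.773.
Highest utility is B, so B ≻ A ≻ C.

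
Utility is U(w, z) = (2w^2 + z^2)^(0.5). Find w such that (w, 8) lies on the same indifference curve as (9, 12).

U depends on (w, z) only through S = 2w^2 + z^2, so equal utility means equal S. At (9, 12): S = 306.
With z = 8: 8^2 = 64, so 2w^2 = 306 − 64 = 242, i.e. w^2 = 121.
Hence w = √121 = 11.
Check: U(11, 8) = 17.4929.

w = 11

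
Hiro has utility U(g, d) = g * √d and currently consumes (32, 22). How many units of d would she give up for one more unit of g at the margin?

MRS = 1.375

MU_g = √d and MU_d = 0.5·g·d^(-0.5).
MRS = MU_g/MU_d = (2)·d/g.
At (32, 22): MRS = 1.375.
So at (32, 22) the consumer would give up 1.375 units of d for one more unit of g.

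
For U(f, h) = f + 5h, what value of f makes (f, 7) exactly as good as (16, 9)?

U(16, 9) = 61.
Set U(f, 7) = 61 and solve.
f + 5·7 = 61 ⇒ f = 26 ⇒ f = 26.
Check: U(26, 7) = 61.

f = 26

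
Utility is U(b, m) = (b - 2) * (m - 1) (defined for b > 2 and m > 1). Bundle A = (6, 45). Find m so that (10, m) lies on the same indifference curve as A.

U(6, 45) = 176.
Set U(10, m) = 176 and solve.
With b = 10: (10 − 2) = 8, so (m − 1) = 176/8 = 22.
So m = 1 + 22 = 23.
Check: U(10, 23) = 176.

m = 23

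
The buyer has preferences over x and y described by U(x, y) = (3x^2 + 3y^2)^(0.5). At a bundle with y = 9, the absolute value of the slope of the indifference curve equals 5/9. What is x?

x = 5

For CES with ρ = 2, MRS = (y/x)^(-1).
Setting (9/x)^(-1) = 5/9 gives 9/x = 1.8 and x = 5.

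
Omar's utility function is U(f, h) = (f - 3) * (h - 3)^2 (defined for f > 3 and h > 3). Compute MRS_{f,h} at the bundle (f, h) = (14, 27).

MRS = 12/11

MU_f = (h−3)^2, MU_h = 2·(f−3)·(h−3).
MRS = (1/2)·(h−3)/(f−3).
At (14, 27): MRS = 12/11.
So at (14, 27) the consumer would give up 12/11 units of h for one more unit of f.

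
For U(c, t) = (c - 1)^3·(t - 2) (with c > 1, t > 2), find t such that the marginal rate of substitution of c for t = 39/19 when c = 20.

t = 15

MU_c = 3·(c−1)^2·(t−2), MU_t = (c−1)^3.
MRS = (3/1)·(t−2)/(c−1).
Substitute c = 20: MRS = (t − 2)/(19/3). Setting this equal to 39/19 gives t − 2 = (39/19)·(19/3) = 13, so t = 15.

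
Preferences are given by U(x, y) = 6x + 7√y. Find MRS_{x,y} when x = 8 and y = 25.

MRS = 60/7

MU_x = 6, MU_y = 7/(2√y).
MRS = 6 ÷ (7/(2√y)).
At (8, 25): MRS = 60/7.
That is, one extra unit of x is worth 60/7 units of y at the margin.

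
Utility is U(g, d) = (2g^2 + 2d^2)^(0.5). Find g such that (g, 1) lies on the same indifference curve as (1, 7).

U depends on (g, d) only through S = 2g^2 + 2d^2, so equal utility means equal S. At (1, 7): S = 100.
With d = 1: 2·1^2 = 2, so 2g^2 = 100 − 2 = 98, i.e. g^2 = 49.
Hence g = √49 = 7.
Check: U(7, 1) = 10.

g = 7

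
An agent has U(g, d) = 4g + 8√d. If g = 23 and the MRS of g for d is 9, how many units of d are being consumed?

MU_g = 4, MU_d = 8/(2√d).
MRS = 4 ÷ (8/(2√d)).
MRS depends only on d: √d = 9 ⇒ √d = 9 ⇒ d = 81.

d = 81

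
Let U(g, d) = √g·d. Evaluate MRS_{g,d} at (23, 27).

MRS = 27/46

MU_g = 0.5·g^(-0.5)·d and MU_d = √g.
MRS = MU_g/MU_d = (0.5)·d/g.
At (23, 27): MRS = 27/46.
The indifference curve has slope −27/46 at this bundle.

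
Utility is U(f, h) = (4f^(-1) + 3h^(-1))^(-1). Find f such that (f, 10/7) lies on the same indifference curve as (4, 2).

f = 10

U depends on (f, h) only through S = 4f^(-1) + 3h^(-1), so equal utility means equal S. At (4, 2): S = 2.5.
With h = 10/7: 3·(10/7)^(-1) = 2.1, so 4f^(-1) = 2.5 − 2.1 = 0.4, i.e. f^(-1) = 0.1.
Hence f = 1/0.1 = 10.
Check: U(10, 10/7) = 0.4.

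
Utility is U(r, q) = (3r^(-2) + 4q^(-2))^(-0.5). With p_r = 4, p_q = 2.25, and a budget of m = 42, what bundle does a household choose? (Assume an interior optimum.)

r* = 6, q* = 8

For CES with ρ = -2, MRS = (3/4)·(q/r)^3.
Tangency: set MRS = p_r/p_q = 4/2.25 = 16/9.
So (q/r)^3 = 64/27; taking the cube root, q/r = 4/3, i.e. q = (4/3)·r.
Substitute into the budget 4·r + 2.25·q = 42: 7·r = 42, so r* = 6 and q* = (4/3)·6 = 8.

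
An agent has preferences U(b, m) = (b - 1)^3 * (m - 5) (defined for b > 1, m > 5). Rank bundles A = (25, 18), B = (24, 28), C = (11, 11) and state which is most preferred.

Bundle B

Evaluate utility at each bundle:
U(A) = 179712.
U(B) = 279841.
U(C) = 6000.
Highest utility is B, so B ≻ A ≻ C.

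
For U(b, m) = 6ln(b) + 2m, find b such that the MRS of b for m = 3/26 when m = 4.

b = 26

MU_b = 6/b, MU_m = 2.
MRS = 6/b ÷ 2.
MRS depends only on b: 3/b = 3/26 ⇒ b = 3/(3/26) = 26.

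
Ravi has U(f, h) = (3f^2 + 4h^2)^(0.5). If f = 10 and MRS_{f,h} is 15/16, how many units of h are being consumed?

For CES with ρ = 2, MRS = (3/4)·(h/f)^(-1).
Setting (3/4)·(h/10)^(-1) = 15/16 gives (h/10)^(-1) = 1.25, so h/10 = 0.8 and h = 8.

h = 8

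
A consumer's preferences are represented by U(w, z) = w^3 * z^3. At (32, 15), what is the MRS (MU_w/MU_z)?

MU_w = 3·w^2·z^3 and MU_z = 3·w^3·z^2.
MRS = MU_w/MU_z = z/w.
At (32, 15): MRS = 15/32.
So at (32, 15) the consumer would give up 15/32 units of z for one more unit of w.

MRS = 15/32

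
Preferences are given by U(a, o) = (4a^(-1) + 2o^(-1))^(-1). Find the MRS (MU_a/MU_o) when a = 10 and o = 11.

For CES with ρ = -1, MRS = (4/2)·(o/a)^2.
At (10, 11): MRS = 121/50.
The indifference curve has slope −121/50 at this bundle.

MRS = 121/50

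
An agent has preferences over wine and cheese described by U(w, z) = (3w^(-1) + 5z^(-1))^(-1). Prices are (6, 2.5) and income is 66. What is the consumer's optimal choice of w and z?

w* = 6, z* = 12

For CES with ρ = -1, MRS = (3/5)·(z/w)^2.
Tangency: set MRS = p_w/p_z = 6/2.5 = 2.4.
So (z/w)^2 = 4; taking the square root, z/w = 2, i.e. z = 2·w.
Substitute into the budget 6·w + 2.5·z = 66: 11·w = 66, so w* = 6 and z* = 2·6 = 12.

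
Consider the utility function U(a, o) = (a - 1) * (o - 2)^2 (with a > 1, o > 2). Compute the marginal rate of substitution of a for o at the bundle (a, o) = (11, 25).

MU_a = (o−2)^2, MU_o = 2·(a−1)·(o−2).
MRS = (1/2)·(o−2)/(a−1).
At (11, 25): MRS = 1.15.
So at (11, 25) the consumer would give up 1.15 units of o for one more unit of a.

MRS = 1.15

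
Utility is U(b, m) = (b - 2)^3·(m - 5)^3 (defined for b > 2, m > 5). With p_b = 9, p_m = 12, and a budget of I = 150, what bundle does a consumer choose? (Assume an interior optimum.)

MU_b = 3·(b−2)^2·(m−5)^3, MU_m = 3·(b−2)^3·(m−5)^2.
MRS = (m−5)/(b−2).
Tangency: set MRS = p_b/p_m = 9/12 = 0.75.
So (m − 5)/(b − 2) = 0.75, i.e. (m − 5) = 0.75·(b − 2).
Rewrite the budget in excess-of-subsistence terms: 9·(b − 2) + 12·(m − 5) = 150 − 9·2 − 12·5 = 72.
Substituting, 18·(b − 2) = 72, so b − 2 = 4 and b* = 6.
Then m − 5 = 0.75·4 = 3, so m* = 8.

b* = 6, m* = 8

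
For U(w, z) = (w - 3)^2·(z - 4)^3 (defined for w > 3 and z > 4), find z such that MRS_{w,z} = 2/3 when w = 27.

MU_w = 2·(w−3)·(z−4)^3, MU_z = 3·(w−3)^2·(z−4)^2.
MRS = (2/3)·(z−4)/(w−3).
Substitute w = 27: MRS = (z − 4)/36. Setting this equal to 2/3 gives z − 4 = (2/3)·36 = 24, so z = 28.

z = 28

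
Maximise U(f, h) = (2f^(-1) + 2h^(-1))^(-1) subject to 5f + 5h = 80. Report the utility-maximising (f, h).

f* = 8, h* = 8

For CES with ρ = -1, MRS = (h/f)^2.
Tangency: set MRS = p_f/p_h = 5/5 = 1.
So (h/f)^2 = 1; taking the square root, h/f = 1, i.e. h = f.
Substitute into the budget 5·f + 5·h = 80: 10·f = 80, so f* = 8 and h* = 8.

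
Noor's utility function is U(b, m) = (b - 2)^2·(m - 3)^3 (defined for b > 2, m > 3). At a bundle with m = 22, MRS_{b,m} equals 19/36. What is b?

MU_b = 2·(b−2)·(m−3)^3, MU_m = 3·(b−2)^2·(m−3)^2.
MRS = (2/3)·(m−3)/(b−2).
Substitute m = 22: MRS = (38/3)/(b − 2). Setting this equal to 19/36 gives b − 2 = (38/3)/(19/36) = 24, so b = 26.

b = 26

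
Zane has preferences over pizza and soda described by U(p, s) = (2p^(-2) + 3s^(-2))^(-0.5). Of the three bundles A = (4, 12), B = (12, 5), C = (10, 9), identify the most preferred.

Evaluate utility at each bundle:
U(A) = 2.619.
U(B) = 2.733.
U(C) = 4.187.
Highest utility is C, so C ≻ B ≻ A.

Bundle C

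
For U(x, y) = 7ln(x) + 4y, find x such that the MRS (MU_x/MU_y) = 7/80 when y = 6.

MU_x = 7/x, MU_y = 4.
MRS = 7/x ÷ 4.
MRS depends only on x: 1.75/x = 7/80 ⇒ x = 1.75/(7/80) = 20.

x = 20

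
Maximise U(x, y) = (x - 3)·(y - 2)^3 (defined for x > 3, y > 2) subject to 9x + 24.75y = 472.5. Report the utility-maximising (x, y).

x* = 14, y* = 14

MU_x = (y−2)^3, MU_y = 3·(x−3)·(y−2)^2.
MRS = (1/3)·(y−2)/(x−3).
Tangency: set MRS = p_x/p_y = 9/24.75 = 4/11.
So (1/3)·(y − 2)/(x − 3) = 4/11, i.e. (y − 2) = (12/11)·(x − 3).
Rewrite the budget in excess-of-subsistence terms: 9·(x − 3) + 24.75·(y − 2) = 472.5 − 9·3 − 24.75·2 = 396.
Substituting, 36·(x − 3) = 396, so x − 3 = 11 and x* = 14.
Then y − 2 = (12/11)·11 = 12, so y* = 14.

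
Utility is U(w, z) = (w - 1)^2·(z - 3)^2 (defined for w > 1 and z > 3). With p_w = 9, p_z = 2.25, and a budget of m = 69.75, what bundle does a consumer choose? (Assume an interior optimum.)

MU_w = 2·(w−1)·(z−3)^2, MU_z = 2·(w−1)^2·(z−3).
MRS = (z−3)/(w−1).
Tangency: set MRS = p_w/p_z = 9/2.25 = 4.
So (z − 3)/(w − 1) = 4, i.e. (z − 3) = 4·(w − 1).
Rewrite the budget in excess-of-subsistence terms: 9·(w − 1) + 2.25·(z − 3) = 69.75 − 9·1 − 2.25·3 = 54.
Substituting, 18·(w − 1) = 54, so w − 1 = 3 and w* = 4.
Then z − 3 = 4·3 = 12, so z* = 15.

w* = 4, z* = 15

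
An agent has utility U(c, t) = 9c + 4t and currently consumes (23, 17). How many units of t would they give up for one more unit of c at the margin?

MRS = 2.25

MU_c = 9, MU_t = 4, so MRS = 9/4 = 2.25 at every bundle.
At (23, 17): MRS = 2.25.
That is, one extra unit of c is worth 2.25 units of t at the margin.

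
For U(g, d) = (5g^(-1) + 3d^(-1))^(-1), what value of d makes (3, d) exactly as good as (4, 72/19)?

d = 8

U depends on (g, d) only through S = 5g^(-1) + 3d^(-1), so equal utility means equal S. At (4, 72/19): S = 49/24.
With g = 3: 5·3^(-1) = 5/3, so 3d^(-1) = 49/24 − 5/3 = 0.375, i.e. d^(-1) = 0.125.
Hence d = 1/0.125 = 8.
Check: U(3, 8) = 0.4898.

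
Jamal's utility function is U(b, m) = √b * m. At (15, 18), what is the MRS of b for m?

MU_b = 0.5·b^(-0.5)·m and MU_m = √b.
MRS = MU_b/MU_m = (0.5)·m/b.
At (15, 18): MRS = 0.6.
That is, one extra unit of b is worth 0.6 units of m at the margin.

MRS = 0.6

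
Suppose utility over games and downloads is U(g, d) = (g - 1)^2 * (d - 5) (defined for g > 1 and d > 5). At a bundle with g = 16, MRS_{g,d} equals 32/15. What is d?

d = 21

MU_g = 2·(g−1)·(d−5), MU_d = (g−1)^2.
MRS = (2/1)·(d−5)/(g−1).
Substitute g = 16: MRS = (d − 5)/7.5. Setting this equal to 32/15 gives d − 5 = (32/15)·7.5 = 16, so d = 21.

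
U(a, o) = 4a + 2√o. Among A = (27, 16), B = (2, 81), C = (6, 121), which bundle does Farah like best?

Bundle A

Evaluate utility at each bundle:
U(A) = 116.000.
U(B) = 26.000.
U(C) = 46.000.
Highest utility is A, so A ≻ C ≻ B.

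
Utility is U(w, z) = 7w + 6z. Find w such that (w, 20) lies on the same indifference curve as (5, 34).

U(5, 34) = 239.
Set U(w, 20) = 239 and solve.
7w + 6·20 = 239 ⇒ 7w = 119 ⇒ w = 17.
Check: U(17, 20) = 239.

w = 17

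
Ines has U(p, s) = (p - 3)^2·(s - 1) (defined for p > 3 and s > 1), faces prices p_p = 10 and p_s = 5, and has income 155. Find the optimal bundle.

MU_p = 2·(p−3)·(s−1), MU_s = (p−3)^2.
MRS = (2/1)·(s−1)/(p−3).
Tangency: set MRS = p_p/p_s = 10/5 = 2.
So (2/1)·(s − 1)/(p − 3) = 2, i.e. (s − 1) = (p − 3).
Rewrite the budget in excess-of-subsistence terms: 10·(p − 3) + 5·(s − 1) = 155 − 10·3 − 5·1 = 120.
Substituting, 15·(p − 3) = 120, so p − 3 = 8 and p* = 11.
Then s − 1 = 8, so s* = 9.

p* = 11, s* = 9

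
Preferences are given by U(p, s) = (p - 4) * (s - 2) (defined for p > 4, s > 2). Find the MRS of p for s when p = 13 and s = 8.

MRS = 2/3

MU_p = (s−2), MU_s = (p−4).
MRS = (s−2)/(p−4).
At (13, 8): MRS = 2/3.
The indifference curve has slope −2/3 at this bundle.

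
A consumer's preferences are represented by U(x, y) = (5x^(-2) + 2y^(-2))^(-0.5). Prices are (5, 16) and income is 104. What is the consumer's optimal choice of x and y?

For CES with ρ = -2, MRS = (5/2)·(y/x)^3.
Tangency: set MRS = p_x/p_y = 5/16.
So (y/x)^3 = 0.125; taking the cube root, y/x = 0.5, i.e. y = 0.5·x.
Substitute into the budget 5·x + 16·y = 104: 13·x = 104, so x* = 8 and y* = 0.5·8 = 4.

x* = 8, y* = 4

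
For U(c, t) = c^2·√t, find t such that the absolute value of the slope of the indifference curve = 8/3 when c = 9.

t = 6

MU_c = 2·c·√t and MU_t = 0.5·c^2·t^(-0.5).
MRS = MU_c/MU_t = (4)·t/c.
Substitute c = 9: MRS = t/2.25. Setting t/2.25 = 8/3 gives t = (8/3)·2.25 = 6.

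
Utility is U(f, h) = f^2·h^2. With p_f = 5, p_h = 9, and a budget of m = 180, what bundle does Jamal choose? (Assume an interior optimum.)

MU_f = 2·f·h^2 and MU_h = 2·f^2·h.
MRS = MU_f/MU_h = h/f.
Tangency: set MRS = p_f/p_h = 5/9.
So h/f = 5/9, i.e. h = (5/9)·f.
Substitute into the budget 5·f + 9·h = 180: 10·f = 180, so f* = 18.
Then h* = (5/9)·18 = 10.

f* = 18, h* = 10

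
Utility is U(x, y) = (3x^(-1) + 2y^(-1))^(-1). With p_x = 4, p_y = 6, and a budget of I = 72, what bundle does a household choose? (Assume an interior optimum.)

x* = 9, y* = 6

For CES with ρ = -1, MRS = (3/2)·(y/x)^2.
Tangency: set MRS = p_x/p_y = 4/6 = 2/3.
So (y/x)^2 = 4/9; taking the square root, y/x = 2/3, i.e. y = (2/3)·x.
Substitute into the budget 4·x + 6·y = 72: 8·x = 72, so x* = 9 and y* = (2/3)·9 = 6.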